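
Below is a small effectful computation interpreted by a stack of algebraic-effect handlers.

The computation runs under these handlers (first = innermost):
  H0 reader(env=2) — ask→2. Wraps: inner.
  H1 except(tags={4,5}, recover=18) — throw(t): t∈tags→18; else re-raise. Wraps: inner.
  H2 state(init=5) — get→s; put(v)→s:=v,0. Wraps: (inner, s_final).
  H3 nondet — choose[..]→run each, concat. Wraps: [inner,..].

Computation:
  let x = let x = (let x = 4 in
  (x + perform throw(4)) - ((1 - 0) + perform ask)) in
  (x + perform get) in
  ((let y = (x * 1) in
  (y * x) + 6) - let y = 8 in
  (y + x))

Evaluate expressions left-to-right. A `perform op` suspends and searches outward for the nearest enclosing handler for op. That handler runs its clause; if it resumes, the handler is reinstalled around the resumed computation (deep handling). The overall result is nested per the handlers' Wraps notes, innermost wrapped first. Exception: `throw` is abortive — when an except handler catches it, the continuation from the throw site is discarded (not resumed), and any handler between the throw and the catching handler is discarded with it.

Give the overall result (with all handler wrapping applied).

Answer: [(18, 5)]

Step-by-step:
throw(4) @ H1 caught ⇒ 18
H2 returns (18, 5)
H3 returns [(18, 5)]
= [(18, 5)]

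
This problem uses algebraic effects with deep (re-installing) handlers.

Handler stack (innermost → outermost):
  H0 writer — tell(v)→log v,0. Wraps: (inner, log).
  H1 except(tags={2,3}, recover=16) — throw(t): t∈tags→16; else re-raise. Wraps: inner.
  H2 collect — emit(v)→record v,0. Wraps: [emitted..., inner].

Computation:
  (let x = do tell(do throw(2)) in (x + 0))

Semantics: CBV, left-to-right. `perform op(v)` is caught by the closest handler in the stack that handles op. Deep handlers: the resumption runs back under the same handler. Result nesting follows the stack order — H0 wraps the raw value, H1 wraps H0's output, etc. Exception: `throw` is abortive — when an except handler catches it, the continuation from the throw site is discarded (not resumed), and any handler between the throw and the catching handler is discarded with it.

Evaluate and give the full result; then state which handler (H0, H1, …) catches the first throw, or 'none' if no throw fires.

Evaluation trace:
throw(2) @ H1 caught ⇒ 16
H2 returns [16]
= [16]

Answer: [16] ; first throw caught by: H1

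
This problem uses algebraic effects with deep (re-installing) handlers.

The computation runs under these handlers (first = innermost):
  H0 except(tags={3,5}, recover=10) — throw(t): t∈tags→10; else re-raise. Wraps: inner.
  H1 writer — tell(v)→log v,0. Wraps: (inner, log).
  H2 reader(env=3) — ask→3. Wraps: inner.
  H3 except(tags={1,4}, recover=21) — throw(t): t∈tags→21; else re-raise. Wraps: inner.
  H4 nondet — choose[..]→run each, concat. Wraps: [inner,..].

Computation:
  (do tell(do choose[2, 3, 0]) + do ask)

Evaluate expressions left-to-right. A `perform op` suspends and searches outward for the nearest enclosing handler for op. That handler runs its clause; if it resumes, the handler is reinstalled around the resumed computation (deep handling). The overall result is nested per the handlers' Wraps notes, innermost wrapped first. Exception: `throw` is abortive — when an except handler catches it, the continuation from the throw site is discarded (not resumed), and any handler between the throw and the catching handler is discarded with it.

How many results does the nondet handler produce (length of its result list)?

Evaluation trace:
choose[2, 3, 0] @ H4
  branch[0] choose=2:
    tell(2) @ H1 ⇒ log+=2
    ask @ H2 ⇒ 3
    H0 returns 3
    H1 returns (3, (2))
    H2 returns (3, (2))
    H3 returns (3, (2))
    H4 returns [(3, (2))]
  branch[1] choose=3:
    tell(3) @ H1 ⇒ log+=3
    ask @ H2 ⇒ 3
    H0 returns 3
    H1 returns (3, (3))
    H2 returns (3, (3))
    H3 returns (3, (3))
    H4 returns [(3, (3))]
  branch[2] choose=0:
    tell(0) @ H1 ⇒ log+=0
    ask @ H2 ⇒ 3
    H0 returns 3
    H1 returns (3, (0))
    H2 returns (3, (0))
    H3 returns (3, (0))
    H4 returns [(3, (0))]
= [(3, (2)), (3, (3)), (3, (0))]

Answer: 3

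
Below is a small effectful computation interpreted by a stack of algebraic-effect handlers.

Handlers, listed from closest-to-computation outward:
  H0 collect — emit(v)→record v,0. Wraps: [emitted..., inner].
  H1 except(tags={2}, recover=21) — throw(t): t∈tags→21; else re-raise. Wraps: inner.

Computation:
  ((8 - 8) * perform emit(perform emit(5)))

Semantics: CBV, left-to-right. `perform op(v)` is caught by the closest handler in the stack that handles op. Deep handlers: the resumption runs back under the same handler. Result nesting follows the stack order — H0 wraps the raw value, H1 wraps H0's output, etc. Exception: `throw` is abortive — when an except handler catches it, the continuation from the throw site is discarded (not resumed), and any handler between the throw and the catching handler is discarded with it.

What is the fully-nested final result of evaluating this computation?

Answer: [5, 0, 0]

Evaluation trace:
emit(5) @ H0 ⇒ out+=5
emit(0) @ H0 ⇒ out+=0
H0 returns [5, 0, 0]
H1 returns [5, 0, 0]
= [5, 0, 0]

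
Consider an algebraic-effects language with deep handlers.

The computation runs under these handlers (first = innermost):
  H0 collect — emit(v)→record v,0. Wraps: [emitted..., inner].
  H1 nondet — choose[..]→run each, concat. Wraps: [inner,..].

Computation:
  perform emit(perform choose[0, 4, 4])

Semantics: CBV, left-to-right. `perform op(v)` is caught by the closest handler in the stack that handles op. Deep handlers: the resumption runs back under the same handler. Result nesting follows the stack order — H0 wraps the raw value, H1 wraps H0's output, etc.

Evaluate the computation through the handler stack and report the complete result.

Answer: [[0, 0], [4, 0], [4, 0]]

Evaluation trace:
choose[0, 4, 4] @ H1
  branch[0] choose=0:
    emit(0) @ H0 ⇒ out+=0
    H0 returns [0, 0]
    H1 returns [[0, 0]]
  branch[1] choose=4:
    emit(4) @ H0 ⇒ out+=4
    H0 returns [4, 0]
    H1 returns [[4, 0]]
  branch[2] choose=4:
    emit(4) @ H0 ⇒ out+=4
    H0 returns [4, 0]
    H1 returns [[4, 0]]
= [[0, 0], [4, 0], [4, 0]]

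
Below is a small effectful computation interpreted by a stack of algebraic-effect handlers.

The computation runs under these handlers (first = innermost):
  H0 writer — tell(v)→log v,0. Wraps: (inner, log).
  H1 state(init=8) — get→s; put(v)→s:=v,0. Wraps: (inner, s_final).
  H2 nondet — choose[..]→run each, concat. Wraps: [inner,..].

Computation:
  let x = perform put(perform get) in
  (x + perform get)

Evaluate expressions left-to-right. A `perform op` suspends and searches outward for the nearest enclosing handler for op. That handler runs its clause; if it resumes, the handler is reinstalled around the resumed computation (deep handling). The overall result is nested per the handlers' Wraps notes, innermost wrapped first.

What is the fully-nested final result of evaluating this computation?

Evaluation trace:
get @ H1 ⇒ 8
put(8) @ H1 ⇒ s:=8
get @ H1 ⇒ 8
H0 returns (8, ())
H1 returns ((8, ()), 8)
H2 returns [((8, ()), 8)]
= [((8, ()), 8)]

Answer: [((8, ()), 8)]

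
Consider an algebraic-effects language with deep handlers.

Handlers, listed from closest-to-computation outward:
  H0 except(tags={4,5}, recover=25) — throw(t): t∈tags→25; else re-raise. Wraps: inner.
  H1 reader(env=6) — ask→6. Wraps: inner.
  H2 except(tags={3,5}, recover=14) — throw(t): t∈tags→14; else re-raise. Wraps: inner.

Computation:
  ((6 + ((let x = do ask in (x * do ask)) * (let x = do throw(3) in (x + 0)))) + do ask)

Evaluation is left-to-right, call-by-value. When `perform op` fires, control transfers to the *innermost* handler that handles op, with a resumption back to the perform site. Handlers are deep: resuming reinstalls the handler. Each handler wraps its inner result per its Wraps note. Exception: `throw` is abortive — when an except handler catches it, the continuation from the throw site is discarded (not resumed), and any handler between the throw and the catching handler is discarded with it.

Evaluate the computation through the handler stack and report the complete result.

Answer: 14

Evaluation trace:
ask @ H1 ⇒ 6
ask @ H1 ⇒ 6
throw(3) @ H0 re-raised
throw(3) @ H2 caught ⇒ 14
= 14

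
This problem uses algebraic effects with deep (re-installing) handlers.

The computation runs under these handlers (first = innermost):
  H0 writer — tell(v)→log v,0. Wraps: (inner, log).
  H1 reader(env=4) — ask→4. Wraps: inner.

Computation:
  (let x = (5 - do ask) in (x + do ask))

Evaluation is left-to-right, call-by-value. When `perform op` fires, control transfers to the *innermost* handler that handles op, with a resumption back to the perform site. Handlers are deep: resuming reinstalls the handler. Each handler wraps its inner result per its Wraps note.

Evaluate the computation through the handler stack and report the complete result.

Answer: (5, ())

Step-by-step:
ask @ H1 ⇒ 4
ask @ H1 ⇒ 4
H0 returns (5, ())
H1 returns (5, ())
= (5, ())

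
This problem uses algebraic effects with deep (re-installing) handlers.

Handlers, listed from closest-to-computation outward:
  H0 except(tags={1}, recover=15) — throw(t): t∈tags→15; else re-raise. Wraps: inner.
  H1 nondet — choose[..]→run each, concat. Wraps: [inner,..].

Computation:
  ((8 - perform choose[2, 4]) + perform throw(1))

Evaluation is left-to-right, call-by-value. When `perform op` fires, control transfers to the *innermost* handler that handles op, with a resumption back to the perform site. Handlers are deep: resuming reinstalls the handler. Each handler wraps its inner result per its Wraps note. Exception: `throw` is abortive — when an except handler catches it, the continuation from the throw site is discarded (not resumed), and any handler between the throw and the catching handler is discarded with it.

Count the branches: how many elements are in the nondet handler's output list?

Answer: 2

Working:
choose[2, 4] @ H1
  branch[0] choose=2:
    throw(1) @ H0 caught ⇒ 15
    H1 returns [15]
  branch[1] choose=4:
    throw(1) @ H0 caught ⇒ 15
    H1 returns [15]
= [15, 15]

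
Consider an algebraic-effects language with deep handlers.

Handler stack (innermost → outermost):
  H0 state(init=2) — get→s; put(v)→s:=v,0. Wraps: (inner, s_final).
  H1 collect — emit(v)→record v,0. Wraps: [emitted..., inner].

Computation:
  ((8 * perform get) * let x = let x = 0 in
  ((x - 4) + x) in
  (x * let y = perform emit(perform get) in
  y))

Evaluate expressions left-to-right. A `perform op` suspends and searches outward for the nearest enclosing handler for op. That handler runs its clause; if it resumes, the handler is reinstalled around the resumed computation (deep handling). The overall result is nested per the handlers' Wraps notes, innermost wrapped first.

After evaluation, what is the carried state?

Evaluation trace:
get @ H0 ⇒ 2
get @ H0 ⇒ 2
emit(2) @ H1 ⇒ out+=2
H0 returns (0, 2)
H1 returns [2, (0, 2)]
= [2, (0, 2)]

Answer: 2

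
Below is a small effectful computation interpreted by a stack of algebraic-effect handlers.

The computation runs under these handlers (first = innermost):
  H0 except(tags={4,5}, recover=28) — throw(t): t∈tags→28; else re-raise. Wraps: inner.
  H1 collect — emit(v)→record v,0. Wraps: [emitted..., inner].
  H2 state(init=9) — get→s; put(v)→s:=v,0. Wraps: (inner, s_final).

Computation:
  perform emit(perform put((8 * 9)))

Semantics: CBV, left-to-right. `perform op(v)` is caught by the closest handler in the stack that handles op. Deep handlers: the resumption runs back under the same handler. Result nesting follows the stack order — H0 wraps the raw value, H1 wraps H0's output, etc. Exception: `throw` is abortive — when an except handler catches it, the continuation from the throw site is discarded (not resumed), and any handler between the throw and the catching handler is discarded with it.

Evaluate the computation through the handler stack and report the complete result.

Answer: ([0, 0], 72)

Working:
put(72) @ H2 ⇒ s:=72
emit(0) @ H1 ⇒ out+=0
H0 returns 0
H1 returns [0, 0]
H2 returns ([0, 0], 72)
= ([0, 0], 72)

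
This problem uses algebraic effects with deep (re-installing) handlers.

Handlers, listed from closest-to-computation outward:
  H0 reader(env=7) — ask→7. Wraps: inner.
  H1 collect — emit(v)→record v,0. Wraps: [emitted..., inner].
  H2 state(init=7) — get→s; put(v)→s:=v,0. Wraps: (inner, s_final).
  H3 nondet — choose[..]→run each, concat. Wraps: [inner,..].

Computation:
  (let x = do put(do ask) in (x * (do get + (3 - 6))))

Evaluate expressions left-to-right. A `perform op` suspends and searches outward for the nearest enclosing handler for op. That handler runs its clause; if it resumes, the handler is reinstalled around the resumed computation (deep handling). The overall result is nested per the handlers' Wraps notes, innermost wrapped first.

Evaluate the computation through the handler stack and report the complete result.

Evaluation trace:
ask @ H0 ⇒ 7
put(7) @ H2 ⇒ s:=7
get @ H2 ⇒ 7
H0 returns 0
H1 returns [0]
H2 returns ([0], 7)
H3 returns [([0], 7)]
= [([0], 7)]

Answer: [([0], 7)]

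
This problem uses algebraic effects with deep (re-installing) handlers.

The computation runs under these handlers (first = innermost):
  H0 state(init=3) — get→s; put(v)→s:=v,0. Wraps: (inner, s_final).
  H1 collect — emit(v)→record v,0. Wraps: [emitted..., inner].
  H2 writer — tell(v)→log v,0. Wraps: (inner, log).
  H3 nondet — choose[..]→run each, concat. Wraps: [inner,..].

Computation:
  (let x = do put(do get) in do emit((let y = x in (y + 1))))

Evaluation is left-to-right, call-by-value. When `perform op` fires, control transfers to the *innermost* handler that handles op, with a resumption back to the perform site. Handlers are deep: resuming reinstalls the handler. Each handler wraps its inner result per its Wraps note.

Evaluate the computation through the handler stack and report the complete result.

Working:
get @ H0 ⇒ 3
put(3) @ H0 ⇒ s:=3
emit(1) @ H1 ⇒ out+=1
H0 returns (0, 3)
H1 returns [1, (0, 3)]
H2 returns ([1, (0, 3)], ())
H3 returns [([1, (0, 3)], ())]
= [([1, (0, 3)], ())]

Answer: [([1, (0, 3)], ())]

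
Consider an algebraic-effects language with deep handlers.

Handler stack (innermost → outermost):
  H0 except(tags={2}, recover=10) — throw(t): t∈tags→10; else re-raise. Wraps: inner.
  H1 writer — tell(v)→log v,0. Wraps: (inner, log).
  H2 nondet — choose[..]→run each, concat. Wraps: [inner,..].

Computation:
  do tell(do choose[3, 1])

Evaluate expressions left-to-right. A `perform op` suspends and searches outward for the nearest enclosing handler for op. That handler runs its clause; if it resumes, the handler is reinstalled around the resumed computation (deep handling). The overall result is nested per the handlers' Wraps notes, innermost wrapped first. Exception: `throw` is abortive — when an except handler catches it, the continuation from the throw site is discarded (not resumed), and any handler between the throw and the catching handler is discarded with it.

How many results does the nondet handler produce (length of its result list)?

Answer: 2

Step-by-step:
choose[3, 1] @ H2
  branch[0] choose=3:
    tell(3) @ H1 ⇒ log+=3
    H0 returns 0
    H1 returns (0, (3))
    H2 returns [(0, (3))]
  branch[1] choose=1:
    tell(1) @ H1 ⇒ log+=1
    H0 returns 0
    H1 returns (0, (1))
    H2 returns [(0, (1))]
= [(0, (3)), (0, (1))]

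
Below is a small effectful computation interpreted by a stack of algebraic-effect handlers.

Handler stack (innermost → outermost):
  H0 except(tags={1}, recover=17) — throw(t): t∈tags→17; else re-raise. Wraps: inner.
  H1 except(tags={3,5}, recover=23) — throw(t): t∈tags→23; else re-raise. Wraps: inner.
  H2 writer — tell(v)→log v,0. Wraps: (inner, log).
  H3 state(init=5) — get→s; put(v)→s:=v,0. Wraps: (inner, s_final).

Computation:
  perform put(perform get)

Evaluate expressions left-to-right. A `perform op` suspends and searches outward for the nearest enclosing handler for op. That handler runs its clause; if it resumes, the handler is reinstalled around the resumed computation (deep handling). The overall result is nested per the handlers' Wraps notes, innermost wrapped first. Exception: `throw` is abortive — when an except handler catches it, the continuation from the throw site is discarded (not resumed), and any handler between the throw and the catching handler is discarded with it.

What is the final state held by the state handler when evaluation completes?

Evaluation trace:
get @ H3 ⇒ 5
put(5) @ H3 ⇒ s:=5
H0 returns 0
H1 returns 0
H2 returns (0, ())
H3 returns ((0, ()), 5)
= ((0, ()), 5)

Answer: 5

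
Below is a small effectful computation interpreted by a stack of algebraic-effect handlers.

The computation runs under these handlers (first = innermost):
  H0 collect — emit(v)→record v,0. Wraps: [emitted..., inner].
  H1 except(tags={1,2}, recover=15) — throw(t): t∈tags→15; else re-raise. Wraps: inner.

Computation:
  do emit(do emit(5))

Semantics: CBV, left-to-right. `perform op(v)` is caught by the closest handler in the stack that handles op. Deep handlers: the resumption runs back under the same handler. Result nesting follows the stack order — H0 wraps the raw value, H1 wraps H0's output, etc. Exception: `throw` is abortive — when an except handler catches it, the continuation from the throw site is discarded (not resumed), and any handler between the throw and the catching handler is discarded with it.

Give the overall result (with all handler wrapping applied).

Answer: [5, 0, 0]

Evaluation trace:
emit(5) @ H0 ⇒ out+=5
emit(0) @ H0 ⇒ out+=0
H0 returns [5, 0, 0]
H1 returns [5, 0, 0]
= [5, 0, 0]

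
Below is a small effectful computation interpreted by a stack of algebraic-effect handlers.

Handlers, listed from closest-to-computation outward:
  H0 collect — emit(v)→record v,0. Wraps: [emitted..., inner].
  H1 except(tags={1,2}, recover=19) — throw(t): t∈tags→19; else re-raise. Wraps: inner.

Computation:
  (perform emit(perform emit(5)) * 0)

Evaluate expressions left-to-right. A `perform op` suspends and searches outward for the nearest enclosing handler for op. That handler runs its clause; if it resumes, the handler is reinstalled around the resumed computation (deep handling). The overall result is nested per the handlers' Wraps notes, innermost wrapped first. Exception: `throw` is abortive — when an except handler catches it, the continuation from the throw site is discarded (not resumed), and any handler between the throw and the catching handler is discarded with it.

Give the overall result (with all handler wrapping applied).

Answer: [5, 0, 0]

Step-by-step:
emit(5) @ H0 ⇒ out+=5
emit(0) @ H0 ⇒ out+=0
H0 returns [5, 0, 0]
H1 returns [5, 0, 0]
= [5, 0, 0]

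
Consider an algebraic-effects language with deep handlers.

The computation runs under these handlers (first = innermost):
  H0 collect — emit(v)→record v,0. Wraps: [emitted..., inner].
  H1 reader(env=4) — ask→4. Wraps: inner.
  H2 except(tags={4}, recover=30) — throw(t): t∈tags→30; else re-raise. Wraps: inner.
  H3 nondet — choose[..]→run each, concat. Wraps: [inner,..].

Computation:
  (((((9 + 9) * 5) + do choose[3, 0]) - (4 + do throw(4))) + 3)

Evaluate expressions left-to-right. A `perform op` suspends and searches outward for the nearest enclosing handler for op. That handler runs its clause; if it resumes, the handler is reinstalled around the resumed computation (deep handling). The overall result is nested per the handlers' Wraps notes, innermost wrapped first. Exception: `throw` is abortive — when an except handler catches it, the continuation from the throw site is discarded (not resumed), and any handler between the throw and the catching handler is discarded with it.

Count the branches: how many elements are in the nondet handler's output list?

Answer: 2

Evaluation trace:
choose[3, 0] @ H3
  branch[0] choose=3:
    throw(4) @ H2 caught ⇒ 30
    H3 returns [30]
  branch[1] choose=0:
    throw(4) @ H2 caught ⇒ 30
    H3 returns [30]
= [30, 30]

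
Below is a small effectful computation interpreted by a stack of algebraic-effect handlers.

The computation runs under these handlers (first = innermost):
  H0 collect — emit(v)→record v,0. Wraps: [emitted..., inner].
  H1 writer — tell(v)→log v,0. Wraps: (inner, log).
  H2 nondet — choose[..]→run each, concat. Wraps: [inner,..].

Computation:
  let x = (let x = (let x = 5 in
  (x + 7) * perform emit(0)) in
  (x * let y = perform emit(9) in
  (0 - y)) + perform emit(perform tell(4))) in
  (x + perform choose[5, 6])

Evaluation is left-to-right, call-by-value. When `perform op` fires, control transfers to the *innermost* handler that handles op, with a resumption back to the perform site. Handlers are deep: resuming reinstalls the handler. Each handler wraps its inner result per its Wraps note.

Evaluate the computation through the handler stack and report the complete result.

Answer: [([0, 9, 0, 5], (4)), ([0, 9, 0, 6], (4))]

Step-by-step:
emit(0) @ H0 ⇒ out+=0
emit(9) @ H0 ⇒ out+=9
tell(4) @ H1 ⇒ log+=4
emit(0) @ H0 ⇒ out+=0
choose[5, 6] @ H2
  branch[0] choose=5:
    H0 returns [0, 9, 0, 5]
    H1 returns ([0, 9, 0, 5], (4))
    H2 returns [([0, 9, 0, 5], (4))]
  branch[1] choose=6:
    H0 returns [0, 9, 0, 6]
    H1 returns ([0, 9, 0, 6], (4))
    H2 returns [([0, 9, 0, 6], (4))]
= [([0, 9, 0, 5], (4)), ([0, 9, 0, 6], (4))]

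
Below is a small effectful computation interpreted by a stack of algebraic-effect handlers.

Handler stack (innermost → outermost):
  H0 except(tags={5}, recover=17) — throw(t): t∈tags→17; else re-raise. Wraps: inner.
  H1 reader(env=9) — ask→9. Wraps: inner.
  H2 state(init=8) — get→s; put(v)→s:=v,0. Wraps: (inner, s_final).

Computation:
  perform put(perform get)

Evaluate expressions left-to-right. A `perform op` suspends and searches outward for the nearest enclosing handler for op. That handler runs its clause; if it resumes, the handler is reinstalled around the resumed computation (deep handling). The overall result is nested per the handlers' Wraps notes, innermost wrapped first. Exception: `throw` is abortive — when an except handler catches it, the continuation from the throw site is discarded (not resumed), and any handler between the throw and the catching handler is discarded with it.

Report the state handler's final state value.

Answer: 8

Evaluation trace:
get @ H2 ⇒ 8
put(8) @ H2 ⇒ s:=8
H0 returns 0
H1 returns 0
H2 returns (0, 8)
= (0, 8)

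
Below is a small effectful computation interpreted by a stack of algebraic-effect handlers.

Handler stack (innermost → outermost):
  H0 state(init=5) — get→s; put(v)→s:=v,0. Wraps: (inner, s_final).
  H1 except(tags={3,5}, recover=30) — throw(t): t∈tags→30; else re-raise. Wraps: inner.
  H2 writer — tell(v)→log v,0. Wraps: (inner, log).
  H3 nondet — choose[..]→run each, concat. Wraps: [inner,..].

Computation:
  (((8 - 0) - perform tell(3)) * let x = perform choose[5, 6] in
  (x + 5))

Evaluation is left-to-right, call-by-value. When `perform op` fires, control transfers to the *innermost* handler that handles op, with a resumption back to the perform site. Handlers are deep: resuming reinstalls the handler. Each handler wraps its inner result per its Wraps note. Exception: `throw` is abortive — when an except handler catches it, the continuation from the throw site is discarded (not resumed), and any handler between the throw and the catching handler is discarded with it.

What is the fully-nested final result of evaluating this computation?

Answer: [((80, 5), (3)), ((88, 5), (3))]

Working:
tell(3) @ H2 ⇒ log+=3
choose[5, 6] @ H3
  branch[0] choose=5:
    H0 returns (80, 5)
    H1 returns (80, 5)
    H2 returns ((80, 5), (3))
    H3 returns [((80, 5), (3))]
  branch[1] choose=6:
    H0 returns (88, 5)
    H1 returns (88, 5)
    H2 returns ((88, 5), (3))
    H3 returns [((88, 5), (3))]
= [((80, 5), (3)), ((88, 5), (3))]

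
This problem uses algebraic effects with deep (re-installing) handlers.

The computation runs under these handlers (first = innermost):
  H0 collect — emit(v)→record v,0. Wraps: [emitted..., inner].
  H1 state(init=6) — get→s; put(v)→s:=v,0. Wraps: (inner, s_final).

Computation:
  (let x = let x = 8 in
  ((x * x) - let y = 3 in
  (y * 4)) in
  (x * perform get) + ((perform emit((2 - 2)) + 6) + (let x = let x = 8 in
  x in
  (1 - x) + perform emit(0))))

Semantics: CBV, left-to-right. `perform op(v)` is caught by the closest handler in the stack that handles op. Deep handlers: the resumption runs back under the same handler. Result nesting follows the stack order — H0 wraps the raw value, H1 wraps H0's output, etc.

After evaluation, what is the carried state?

Answer: 6

Working:
get @ H1 ⇒ 6
emit(0) @ H0 ⇒ out+=0
emit(0) @ H0 ⇒ out+=0
H0 returns [0, 0, 311]
H1 returns ([0, 0, 311], 6)
= ([0, 0, 311], 6)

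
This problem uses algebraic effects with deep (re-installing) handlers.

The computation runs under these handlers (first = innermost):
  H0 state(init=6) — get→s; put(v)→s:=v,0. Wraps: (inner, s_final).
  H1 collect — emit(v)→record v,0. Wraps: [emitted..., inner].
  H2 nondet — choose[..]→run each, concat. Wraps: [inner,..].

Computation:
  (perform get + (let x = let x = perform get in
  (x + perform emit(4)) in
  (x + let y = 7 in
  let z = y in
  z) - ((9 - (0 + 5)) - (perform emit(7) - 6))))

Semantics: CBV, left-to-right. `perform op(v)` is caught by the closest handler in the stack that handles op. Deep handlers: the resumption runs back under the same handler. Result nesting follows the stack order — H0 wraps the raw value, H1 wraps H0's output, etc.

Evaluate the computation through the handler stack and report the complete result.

Step-by-step:
get @ H0 ⇒ 6
get @ H0 ⇒ 6
emit(4) @ H1 ⇒ out+=4
emit(7) @ H1 ⇒ out+=7
H0 returns (9, 6)
H1 returns [4, 7, (9, 6)]
H2 returns [[4, 7, (9, 6)]]
= [[4, 7, (9, 6)]]

Answer: [[4, 7, (9, 6)]]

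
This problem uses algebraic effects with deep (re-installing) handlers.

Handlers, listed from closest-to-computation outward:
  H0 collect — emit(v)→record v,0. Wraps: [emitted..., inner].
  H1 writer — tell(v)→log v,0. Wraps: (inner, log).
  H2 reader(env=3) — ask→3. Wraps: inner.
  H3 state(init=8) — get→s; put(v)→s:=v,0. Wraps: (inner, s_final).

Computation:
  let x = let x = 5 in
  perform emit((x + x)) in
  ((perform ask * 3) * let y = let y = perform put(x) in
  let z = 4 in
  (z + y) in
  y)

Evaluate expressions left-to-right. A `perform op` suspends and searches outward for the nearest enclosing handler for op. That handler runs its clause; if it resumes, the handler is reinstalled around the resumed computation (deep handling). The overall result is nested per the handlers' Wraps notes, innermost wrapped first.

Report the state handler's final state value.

Step-by-step:
emit(10) @ H0 ⇒ out+=10
ask @ H2 ⇒ 3
put(0) @ H3 ⇒ s:=0
H0 returns [10, 36]
H1 returns ([10, 36], ())
H2 returns ([10, 36], ())
H3 returns (([10, 36], ()), 0)
= (([10, 36], ()), 0)

Answer: 0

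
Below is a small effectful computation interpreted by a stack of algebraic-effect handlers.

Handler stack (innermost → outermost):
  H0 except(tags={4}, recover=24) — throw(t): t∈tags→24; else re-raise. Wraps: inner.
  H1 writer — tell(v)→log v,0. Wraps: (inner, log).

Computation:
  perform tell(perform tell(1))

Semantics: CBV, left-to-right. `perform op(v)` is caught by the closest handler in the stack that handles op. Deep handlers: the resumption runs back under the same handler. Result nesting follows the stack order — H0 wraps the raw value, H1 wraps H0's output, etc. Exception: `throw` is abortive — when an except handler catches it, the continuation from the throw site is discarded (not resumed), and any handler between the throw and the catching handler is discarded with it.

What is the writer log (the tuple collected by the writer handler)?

Answer: (1, 0)

Working:
tell(1) @ H1 ⇒ log+=1
tell(0) @ H1 ⇒ log+=0
H0 returns 0
H1 returns (0, (1, 0))
= (0, (1, 0))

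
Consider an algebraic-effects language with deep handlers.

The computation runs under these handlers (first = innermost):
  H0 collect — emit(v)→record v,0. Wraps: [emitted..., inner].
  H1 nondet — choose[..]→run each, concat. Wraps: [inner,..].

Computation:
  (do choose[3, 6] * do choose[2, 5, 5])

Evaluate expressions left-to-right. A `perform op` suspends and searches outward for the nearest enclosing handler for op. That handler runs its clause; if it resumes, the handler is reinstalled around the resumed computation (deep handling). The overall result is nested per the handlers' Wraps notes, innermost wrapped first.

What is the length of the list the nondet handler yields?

Step-by-step:
choose[3, 6] @ H1
  branch[0] choose=3:
    choose[2, 5, 5] @ H1
      branch[0] choose=2:
        H0 returns [6]
        H1 returns [[6]]
      branch[1] choose=5:
        H0 returns [15]
        H1 returns [[15]]
      branch[2] choose=5:
        H0 returns [15]
        H1 returns [[15]]
  branch[1] choose=6:
    choose[2, 5, 5] @ H1
      branch[0] choose=2:
        H0 returns [12]
        H1 returns [[12]]
      branch[1] choose=5:
        H0 returns [30]
        H1 returns [[30]]
      branch[2] choose=5:
        H0 returns [30]
        H1 returns [[30]]
= [[6], [15], [15], [12], [30], [30]]

Answer: 6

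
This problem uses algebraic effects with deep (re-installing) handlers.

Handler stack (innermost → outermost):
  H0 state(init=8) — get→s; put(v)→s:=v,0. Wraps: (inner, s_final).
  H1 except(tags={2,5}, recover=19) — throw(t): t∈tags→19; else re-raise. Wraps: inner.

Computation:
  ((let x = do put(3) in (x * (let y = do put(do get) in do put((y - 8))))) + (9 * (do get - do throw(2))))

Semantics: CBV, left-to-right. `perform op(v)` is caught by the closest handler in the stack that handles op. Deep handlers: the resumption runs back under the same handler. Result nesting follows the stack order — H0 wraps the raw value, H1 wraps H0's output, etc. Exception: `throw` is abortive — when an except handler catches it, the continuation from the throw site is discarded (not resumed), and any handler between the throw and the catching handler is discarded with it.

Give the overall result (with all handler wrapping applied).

Answer: 19

Working:
put(3) @ H0 ⇒ s:=3
get @ H0 ⇒ 3
put(3) @ H0 ⇒ s:=3
put(-8) @ H0 ⇒ s:=-8
get @ H0 ⇒ -8
throw(2) @ H1 caught ⇒ 19
= 19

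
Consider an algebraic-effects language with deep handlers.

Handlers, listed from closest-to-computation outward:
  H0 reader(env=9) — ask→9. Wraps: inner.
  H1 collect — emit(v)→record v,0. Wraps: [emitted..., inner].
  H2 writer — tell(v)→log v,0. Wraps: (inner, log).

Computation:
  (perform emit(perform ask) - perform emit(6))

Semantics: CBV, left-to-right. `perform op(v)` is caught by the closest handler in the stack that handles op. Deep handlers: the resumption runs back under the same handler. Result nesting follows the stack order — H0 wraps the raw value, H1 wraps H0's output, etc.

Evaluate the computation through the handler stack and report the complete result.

Answer: ([9, 6, 0], ())

Step-by-step:
ask @ H0 ⇒ 9
emit(9) @ H1 ⇒ out+=9
emit(6) @ H1 ⇒ out+=6
H0 returns 0
H1 returns [9, 6, 0]
H2 returns ([9, 6, 0], ())
= ([9, 6, 0], ())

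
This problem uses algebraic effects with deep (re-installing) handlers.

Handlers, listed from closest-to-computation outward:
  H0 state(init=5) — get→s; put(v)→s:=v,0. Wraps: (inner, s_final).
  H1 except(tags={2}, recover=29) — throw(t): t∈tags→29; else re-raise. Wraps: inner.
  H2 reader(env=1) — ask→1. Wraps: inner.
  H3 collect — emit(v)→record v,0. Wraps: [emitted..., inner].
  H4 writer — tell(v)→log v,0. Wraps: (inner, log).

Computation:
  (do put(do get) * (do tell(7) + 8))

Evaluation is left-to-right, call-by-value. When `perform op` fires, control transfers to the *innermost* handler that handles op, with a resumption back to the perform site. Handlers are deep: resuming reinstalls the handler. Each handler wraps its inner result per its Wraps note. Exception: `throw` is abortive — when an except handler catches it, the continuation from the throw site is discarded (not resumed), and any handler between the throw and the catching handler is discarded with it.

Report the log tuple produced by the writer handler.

Answer: (7)

Evaluation trace:
get @ H0 ⇒ 5
put(5) @ H0 ⇒ s:=5
tell(7) @ H4 ⇒ log+=7
H0 returns (0, 5)
H1 returns (0, 5)
H2 returns (0, 5)
H3 returns [(0, 5)]
H4 returns ([(0, 5)], (7))
= ([(0, 5)], (7))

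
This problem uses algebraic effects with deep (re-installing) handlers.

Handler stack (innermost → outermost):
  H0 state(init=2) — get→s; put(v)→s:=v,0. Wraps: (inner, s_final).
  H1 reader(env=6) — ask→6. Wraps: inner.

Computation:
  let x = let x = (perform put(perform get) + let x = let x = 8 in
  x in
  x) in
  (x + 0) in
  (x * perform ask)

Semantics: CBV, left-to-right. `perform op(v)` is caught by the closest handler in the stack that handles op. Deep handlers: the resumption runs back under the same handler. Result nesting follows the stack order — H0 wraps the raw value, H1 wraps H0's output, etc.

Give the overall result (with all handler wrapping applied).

Answer: (48, 2)

Working:
get @ H0 ⇒ 2
put(2) @ H0 ⇒ s:=2
ask @ H1 ⇒ 6
H0 returns (48, 2)
H1 returns (48, 2)
= (48, 2)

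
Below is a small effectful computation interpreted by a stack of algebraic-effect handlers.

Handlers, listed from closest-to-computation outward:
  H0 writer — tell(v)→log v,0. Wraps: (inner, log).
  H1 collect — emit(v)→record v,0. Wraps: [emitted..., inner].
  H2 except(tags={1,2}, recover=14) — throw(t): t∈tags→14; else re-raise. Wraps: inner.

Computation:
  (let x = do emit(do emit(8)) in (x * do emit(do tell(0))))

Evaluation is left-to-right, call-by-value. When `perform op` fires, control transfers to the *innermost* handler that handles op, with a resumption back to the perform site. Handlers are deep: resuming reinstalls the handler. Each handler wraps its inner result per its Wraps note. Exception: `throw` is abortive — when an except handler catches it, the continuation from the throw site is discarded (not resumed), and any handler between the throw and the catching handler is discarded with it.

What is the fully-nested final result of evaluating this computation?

Answer: [8, 0, 0, (0, (0))]

Step-by-step:
emit(8) @ H1 ⇒ out+=8
emit(0) @ H1 ⇒ out+=0
tell(0) @ H0 ⇒ log+=0
emit(0) @ H1 ⇒ out+=0
H0 returns (0, (0))
H1 returns [8, 0, 0, (0, (0))]
H2 returns [8, 0, 0, (0, (0))]
= [8, 0, 0, (0, (0))]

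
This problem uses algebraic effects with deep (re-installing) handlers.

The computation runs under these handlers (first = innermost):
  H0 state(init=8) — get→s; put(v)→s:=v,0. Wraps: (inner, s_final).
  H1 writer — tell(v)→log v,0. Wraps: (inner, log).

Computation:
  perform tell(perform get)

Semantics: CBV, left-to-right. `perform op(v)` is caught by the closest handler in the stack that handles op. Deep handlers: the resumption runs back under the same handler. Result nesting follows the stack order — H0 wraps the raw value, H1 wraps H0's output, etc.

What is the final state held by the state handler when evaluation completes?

Step-by-step:
get @ H0 ⇒ 8
tell(8) @ H1 ⇒ log+=8
H0 returns (0, 8)
H1 returns ((0, 8), (8))
= ((0, 8), (8))

Answer: 8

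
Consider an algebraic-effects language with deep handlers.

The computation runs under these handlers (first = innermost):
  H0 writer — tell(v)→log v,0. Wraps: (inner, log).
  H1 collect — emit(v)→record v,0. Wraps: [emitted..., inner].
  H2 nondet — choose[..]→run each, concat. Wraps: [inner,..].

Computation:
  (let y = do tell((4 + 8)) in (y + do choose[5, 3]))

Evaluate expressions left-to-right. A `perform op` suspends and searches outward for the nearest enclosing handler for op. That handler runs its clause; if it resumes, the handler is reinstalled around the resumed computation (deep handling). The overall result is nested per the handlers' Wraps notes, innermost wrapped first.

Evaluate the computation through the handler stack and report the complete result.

Step-by-step:
tell(12) @ H0 ⇒ log+=12
choose[5, 3] @ H2
  branch[0] choose=5:
    H0 returns (5, (12))
    H1 returns [(5, (12))]
    H2 returns [[(5, (12))]]
  branch[1] choose=3:
    H0 returns (3, (12))
    H1 returns [(3, (12))]
    H2 returns [[(3, (12))]]
= [[(5, (12))], [(3, (12))]]

Answer: [[(5, (12))], [(3, (12))]]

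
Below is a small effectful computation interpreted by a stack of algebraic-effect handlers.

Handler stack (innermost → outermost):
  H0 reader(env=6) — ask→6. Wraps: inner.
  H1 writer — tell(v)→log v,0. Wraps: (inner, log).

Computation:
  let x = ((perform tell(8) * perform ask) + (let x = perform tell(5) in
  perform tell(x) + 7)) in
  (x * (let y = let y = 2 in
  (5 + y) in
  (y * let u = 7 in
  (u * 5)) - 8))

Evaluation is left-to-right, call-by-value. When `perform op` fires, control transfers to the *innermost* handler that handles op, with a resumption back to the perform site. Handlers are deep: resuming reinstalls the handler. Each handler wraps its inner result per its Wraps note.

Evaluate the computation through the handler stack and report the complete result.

Step-by-step:
tell(8) @ H1 ⇒ log+=8
ask @ H0 ⇒ 6
tell(5) @ H1 ⇒ log+=5
tell(0) @ H1 ⇒ log+=0
H0 returns 1659
H1 returns (1659, (8, 5, 0))
= (1659, (8, 5, 0))

Answer: (1659, (8, 5, 0))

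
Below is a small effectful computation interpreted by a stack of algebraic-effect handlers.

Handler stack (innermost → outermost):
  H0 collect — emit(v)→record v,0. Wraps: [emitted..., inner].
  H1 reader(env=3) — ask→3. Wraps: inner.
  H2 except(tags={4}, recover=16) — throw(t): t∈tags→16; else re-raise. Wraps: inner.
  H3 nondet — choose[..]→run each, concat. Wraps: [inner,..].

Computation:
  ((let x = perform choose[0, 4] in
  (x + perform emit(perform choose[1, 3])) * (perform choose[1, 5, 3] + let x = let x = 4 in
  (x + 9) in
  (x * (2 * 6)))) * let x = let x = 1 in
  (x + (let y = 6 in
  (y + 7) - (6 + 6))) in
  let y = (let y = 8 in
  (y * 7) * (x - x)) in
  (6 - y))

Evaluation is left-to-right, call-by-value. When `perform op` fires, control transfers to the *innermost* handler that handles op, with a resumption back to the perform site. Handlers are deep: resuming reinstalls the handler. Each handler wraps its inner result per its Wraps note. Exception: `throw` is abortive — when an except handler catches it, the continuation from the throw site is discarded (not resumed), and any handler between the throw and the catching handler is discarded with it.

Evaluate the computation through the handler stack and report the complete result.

Answer: [[1, 0], [1, 0], [1, 0], [3, 0], [3, 0], [3, 0], [1, 3768], [1, 3864], [1, 3816], [3, 3768], [3, 3864], [3, 3816]]

Step-by-step:
choose[0, 4] @ H3
  branch[0] choose=0:
    choose[1, 3] @ H3
      branch[0] choose=1:
        emit(1) @ H0 ⇒ out+=1
        choose[1, 5, 3] @ H3
          branch[0] choose=1:
            H0 returns [1, 0]
            H1 returns [1, 0]
            H2 returns [1, 0]
            H3 returns [[1, 0]]
          branch[1] choose=5:
            H0 returns [1, 0]
            H1 returns [1, 0]
            H2 returns [1, 0]
            H3 returns [[1, 0]]
          branch[2] choose=3:
            H0 returns [1, 0]
            H1 returns [1, 0]
            H2 returns [1, 0]
            H3 returns [[1, 0]]
      branch[1] choose=3:
        emit(3) @ H0 ⇒ out+=3
        choose[1, 5, 3] @ H3
          branch[0] choose=1:
            H0 returns [3, 0]
            H1 returns [3, 0]
            H2 returns [3, 0]
            H3 returns [[3, 0]]
          branch[1] choose=5:
            H0 returns [3, 0]
            H1 returns [3, 0]
            H2 returns [3, 0]
            H3 returns [[3, 0]]
          branch[2] choose=3:
            H0 returns [3, 0]
            H1 returns [3, 0]
            H2 returns [3, 0]
            H3 returns [[3, 0]]
  branch[1] choose=4:
    choose[1, 3] @ H3
      branch[0] choose=1:
        emit(1) @ H0 ⇒ out+=1
        choose[1, 5, 3] @ H3
          branch[0] choose=1:
            H0 returns [1, 3768]
            H1 returns [1, 3768]
            H2 returns [1, 3768]
            H3 returns [[1, 3768]]
          branch[1] choose=5:
            H0 returns [1, 3864]
            H1 returns [1, 3864]
            H2 returns [1, 3864]
            H3 returns [[1, 3864]]
          branch[2] choose=3:
            H0 returns [1, 3816]
            H1 returns [1, 3816]
            H2 returns [1, 3816]
            H3 returns [[1, 3816]]
      branch[1] choose=3:
        emit(3) @ H0 ⇒ out+=3
        choose[1, 5, 3] @ H3
          branch[0] choose=1:
            H0 returns [3, 3768]
            H1 returns [3, 3768]
            H2 returns [3, 3768]
            H3 returns [[3, 3768]]
          branch[1] choose=5:
            H0 returns [3, 3864]
            H1 returns [3, 3864]
            H2 returns [3, 3864]
            H3 returns [[3, 3864]]
          branch[2] choose=3:
            H0 returns [3, 3816]
            H1 returns [3, 3816]
            H2 returns [3, 3816]
            H3 returns [[3, 3816]]
= [[1, 0], [1, 0], [1, 0], [3, 0], [3, 0], [3, 0], [1, 3768], [1, 3864], [1, 3816], [3, 3768], [3, 3864], [3, 3816]]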